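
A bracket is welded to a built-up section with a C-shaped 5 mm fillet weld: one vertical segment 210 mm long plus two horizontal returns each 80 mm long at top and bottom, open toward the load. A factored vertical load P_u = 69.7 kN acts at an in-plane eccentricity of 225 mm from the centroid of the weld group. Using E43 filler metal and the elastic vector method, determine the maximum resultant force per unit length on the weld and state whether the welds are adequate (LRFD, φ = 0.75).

f_max ≈ 806 N/mm; NOT adequate

E43XX → F_EXX = 430 MPa.
Total weld length L_w = 370 mm. Treat welds as unit-width lines.
Centroid: x̄ = 2×80×40 / 370 = 17.3 mm from the vertical weld.
Polar moment about centroid: J = I_x + I_y = [210³/12 + 2×80×105²] + [210×17.3² + 2(80³/12 + 80×22.7²)] = 2766000 mm³.
Direct shear f_v = P/L_w = 69.7×10³ / 370 = 188.4 N/mm (vertical).
Torsion M = P·e = 69.7×10³ × 225 = 15682000 N·mm.
Critical point at (x, y) = (62.7, 105) from centroid. f_tx = M·y/J = 595.2 N/mm; f_ty = M·x/J = 355.5 N/mm.
Resultant f_max = √[f_tx² + (f_v + f_ty)²] = √[595.2² + (188.4 + 355.5)²] = 806.3 N/mm.
Capacity per unit length: φr_n = 0.75 × 0.6 × 430 × (0.707 × 5) = 684 N/mm.
806.3 > 684 → NOT adequate.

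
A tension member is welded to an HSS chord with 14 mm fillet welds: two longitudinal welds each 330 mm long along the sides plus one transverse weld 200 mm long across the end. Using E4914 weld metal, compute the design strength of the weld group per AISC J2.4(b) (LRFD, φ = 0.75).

φR_n ≈ 1880 kN

E49XX → F_EXX = 490 MPa.
t_e = 0.707 × 14 = 9.898 mm.
R_nwl = 0.6 × 490 × 9.898 × 660 × 10⁻³ = 1921 kN (longitudinal, 2 welds).
R_nwt = 0.6 × 490 × 9.898 × 200 × 10⁻³ = 582 kN (transverse, base value).
(i) R_nwl + R_nwt = 2503 kN; (ii) 0.85 R_nwl + 1.5 R_nwt = 2506 kN.
R_n = max = 2506 kN [governs: (ii)]; φR_n = 1879 kN.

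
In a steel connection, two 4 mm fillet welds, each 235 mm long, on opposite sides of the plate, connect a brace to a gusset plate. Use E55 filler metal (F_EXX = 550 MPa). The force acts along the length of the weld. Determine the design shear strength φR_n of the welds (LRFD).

Effective throat t_e = 0.707 × 4 = 2.828 mm.
Total length L = 470 mm; A_we = 2.828 × 470 = 1329 mm².
F_nw = 0.6 F_EXX = 0.6 × 550 = 330 MPa.
φR_n = 0.75 × 330 × 1329 × 10⁻³ = 329 kN.

φR_n ≈ 329 kN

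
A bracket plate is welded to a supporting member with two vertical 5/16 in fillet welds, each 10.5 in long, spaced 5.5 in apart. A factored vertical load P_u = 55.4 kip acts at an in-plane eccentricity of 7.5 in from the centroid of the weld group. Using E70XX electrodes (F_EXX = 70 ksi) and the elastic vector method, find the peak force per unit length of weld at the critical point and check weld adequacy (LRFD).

Total weld length L_w = 21 in. Treat welds as unit-width lines.
Polar moment about centroid: J = 2[d³/12 + d(b/2)²] = 2[10.5³/12 + 10.5×2.75²] = 351.8 in³.
Direct shear f_v = P/L_w = 55.4 / 21 = 2.638 kip/in (vertical).
Torsion M = P·e = 55.4 × 7.5 = 415.5 kip·in.
Critical point at (x, y) = (2.75, 5.25) from centroid. f_tx = M·y/J = 6.201 kip/in; f_ty = M·x/J = 3.248 kip/in.
Resultant f_max = √[f_tx² + (f_v + f_ty)²] = √[6.201² + (2.638 + 3.248)²] = 8.55 kip/in.
Capacity per unit length: φr_n = 0.75 × 0.6 × 70 × (0.707 × 0.3125) = 6.96 kip/in.
8.55 > 6.96 → NOT adequate.

f_max ≈ 8.55 kip/in; NOT adequate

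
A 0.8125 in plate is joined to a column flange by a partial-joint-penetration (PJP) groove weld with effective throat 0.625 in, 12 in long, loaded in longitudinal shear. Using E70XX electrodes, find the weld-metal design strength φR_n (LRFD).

φR_n ≈ 236 kip

E70XX → F_EXX = 70 ksi.
Effective throat (given) t_e = 0.625 in.
A_we = 0.625 × 12 = 7.5 in².
F_nw = 0.6 F_EXX = 42 ksi.
φR_n = 0.75 × 42 × 7.5 = 236.2 kip.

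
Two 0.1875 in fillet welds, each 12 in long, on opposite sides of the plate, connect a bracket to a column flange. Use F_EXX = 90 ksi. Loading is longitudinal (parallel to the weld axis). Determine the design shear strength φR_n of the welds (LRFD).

φR_n ≈ 129 kip

Effective throat t_e = 0.707 × 0.1875 = 0.1326 in.
Total length L = 24 in; A_we = 0.1326 × 24 = 3.181 in².
F_nw = 0.6 F_EXX = 0.6 × 90 = 54 ksi.
φR_n = 0.75 × 54 × 3.181 = 128.9 kip.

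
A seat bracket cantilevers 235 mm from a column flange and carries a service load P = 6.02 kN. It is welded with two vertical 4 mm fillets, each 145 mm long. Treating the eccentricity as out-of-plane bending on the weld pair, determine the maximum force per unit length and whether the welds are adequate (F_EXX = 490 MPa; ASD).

L_w = 2 × 145 = 290 mm; section modulus (unit throat) S = 2 × L²/6 = 7008 mm².
Direct shear f_v = P/L_w = 6.02×10³/290 = 20.76 N/mm.
Moment M = P × e = 6.02×10³ × 235 = 1414700 N·mm; bending f_b = M/S = 201.9 N/mm.
f_max = √(f_v² + f_b²) = √(20.76² + 201.9²) = 202.9 N/mm.
r_n/Ω = (1/2.0) × 0.6 × 490 × (0.707 × 4) = 415.7 N/mm → adequate.

f_max ≈ 203 N/mm; adequate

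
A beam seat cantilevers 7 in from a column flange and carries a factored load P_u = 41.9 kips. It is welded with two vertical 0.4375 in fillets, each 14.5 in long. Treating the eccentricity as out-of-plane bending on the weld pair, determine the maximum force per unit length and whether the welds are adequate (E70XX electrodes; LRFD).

E70XX → F_EXX = 70 ksi.
L_w = 2 × 14.5 = 29 in; section modulus (unit throat) S = 2 × L²/6 = 70.08 in².
Direct shear f_v = P/L_w = 41.9/29 = 1.445 kip/in.
Moment M = P × e = 41.9 × 7 = 293.3 kip·in; bending f_b = M/S = 4.185 kip/in.
f_max = √(f_v² + f_b²) = √(1.445² + 4.185²) = 4.427 kip/in.
φr_n = 0.75 × 0.6 × 70 × (0.707 × 0.4375) = 9.743 kip/in → adequate.

f_max ≈ 4.43 kip/in; adequate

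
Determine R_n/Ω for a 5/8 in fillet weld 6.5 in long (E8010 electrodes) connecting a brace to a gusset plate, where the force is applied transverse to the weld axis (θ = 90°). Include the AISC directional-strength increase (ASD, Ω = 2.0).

E80XX → F_EXX = 80 ksi.
t_e = 0.707 × 0.625 = 0.4419 in; A_we = 0.4419 × 6.5 = 2.872 in².
Directional factor: 1.0 + 0.5 sin^1.5(90°) = 1.5.
F_nw = 0.6 × 80 × 1.5 = 72 ksi.
R_n/Ω = (72 × 2.872) / 2.0 = 103.4 kip.

R_n/Ω ≈ 103 kip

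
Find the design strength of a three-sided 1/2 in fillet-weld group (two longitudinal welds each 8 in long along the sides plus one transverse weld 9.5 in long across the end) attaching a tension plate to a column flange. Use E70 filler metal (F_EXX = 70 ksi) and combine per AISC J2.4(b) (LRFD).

t_e = 0.707 × 0.5 = 0.3535 in.
R_nwl = 0.6 × 70 × 0.3535 × 16 = 237.6 kip (longitudinal, 2 welds).
R_nwt = 0.6 × 70 × 0.3535 × 9.5 = 141 kip (transverse, base value).
(i) R_nwl + R_nwt = 378.6 kip; (ii) 0.85 R_nwl + 1.5 R_nwt = 413.5 kip.
R_n = max = 413.5 kip [governs: (ii)]; φR_n = 310.1 kip.

φR_n ≈ 310 kip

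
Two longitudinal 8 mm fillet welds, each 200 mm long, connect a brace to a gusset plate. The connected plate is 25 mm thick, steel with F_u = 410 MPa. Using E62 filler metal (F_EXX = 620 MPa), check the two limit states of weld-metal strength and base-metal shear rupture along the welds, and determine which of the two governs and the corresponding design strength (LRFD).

t_e = 0.707 × 8 = 5.656 mm; L = 400 mm.
Weld metal: φR_n = 0.75 × 0.6 × 620 × 5.656 × 400 × 10⁻³ = 631.2 kN.
Base metal (shear rupture): φR_n = 0.75 × 0.6 × 410 × 25 × 400 × 10⁻³ = 1845 kN.
Governing: weld metal.

φR_n ≈ 631 kN (weld metal governs)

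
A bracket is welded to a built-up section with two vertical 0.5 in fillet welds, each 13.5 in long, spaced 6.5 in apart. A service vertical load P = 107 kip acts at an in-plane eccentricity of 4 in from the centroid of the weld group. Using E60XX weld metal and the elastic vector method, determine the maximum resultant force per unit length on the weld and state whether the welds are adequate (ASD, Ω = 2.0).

f_max ≈ 7.27 kip/in; NOT adequate

E60XX → F_EXX = 60 ksi.
Total weld length L_w = 27 in. Treat welds as unit-width lines.
Polar moment about centroid: J = 2[d³/12 + d(b/2)²] = 2[13.5³/12 + 13.5×3.25²] = 695.2 in³.
Direct shear f_v = P/L_w = 107 / 27 = 3.963 kip/in (vertical).
Torsion M = P·e = 107 × 4 = 428 kip·in.
Critical point at (x, y) = (3.25, 6.75) from centroid. f_tx = M·y/J = 4.155 kip/in; f_ty = M·x/J = 2.001 kip/in.
Resultant f_max = √[f_tx² + (f_v + f_ty)²] = √[4.155² + (3.963 + 2.001)²] = 7.269 kip/in.
Capacity per unit length: r_n/Ω = (1/2.0) × 0.6 × 60 × (0.707 × 0.5) = 6.363 kip/in.
7.269 > 6.363 → NOT adequate.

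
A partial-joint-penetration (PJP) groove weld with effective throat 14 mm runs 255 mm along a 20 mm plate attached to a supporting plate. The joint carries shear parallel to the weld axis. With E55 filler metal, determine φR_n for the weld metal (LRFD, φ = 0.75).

E55XX → F_EXX = 550 MPa.
Effective throat (given) t_e = 14 mm.
A_we = 14 × 255 = 3570 mm².
F_nw = 0.6 F_EXX = 330 MPa.
φR_n = 0.75 × 330 × 3570 × 10⁻³ = 883.6 kN.

φR_n ≈ 884 kN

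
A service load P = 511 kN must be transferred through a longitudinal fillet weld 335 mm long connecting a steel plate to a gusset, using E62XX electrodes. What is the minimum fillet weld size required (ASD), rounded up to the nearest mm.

E62XX → F_EXX = 620 MPa.
Total weld length L = 335 mm.
Required throat t_e = P × Ω / (0.6 F_EXX × L) = 511 × 2.0 / (0.6 × 620 × 335 × 10⁻³) = 8.201 mm.
Required leg w = t_e / 0.707 = 11.6 mm → use 12 mm.

w = 12 mm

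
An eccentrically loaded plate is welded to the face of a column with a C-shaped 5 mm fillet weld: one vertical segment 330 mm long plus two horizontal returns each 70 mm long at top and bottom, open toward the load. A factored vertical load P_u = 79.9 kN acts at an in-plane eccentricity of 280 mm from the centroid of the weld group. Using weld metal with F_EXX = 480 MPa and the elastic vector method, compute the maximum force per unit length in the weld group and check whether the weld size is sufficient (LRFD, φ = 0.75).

f_max ≈ 640 N/mm; adequate

Total weld length L_w = 470 mm. Treat welds as unit-width lines.
Centroid: x̄ = 2×70×35 / 470 = 10.43 mm from the vertical weld.
Polar moment about centroid: J = I_x + I_y = [330³/12 + 2×70×165²] + [330×10.43² + 2(70³/12 + 70×24.57²)] = 6984000 mm³.
Direct shear f_v = P/L_w = 79.9×10³ / 470 = 170 N/mm (vertical).
Torsion M = P·e = 79.9×10³ × 280 = 22372000 N·mm.
Critical point at (x, y) = (59.57, 165) from centroid. f_tx = M·y/J = 528.6 N/mm; f_ty = M·x/J = 190.8 N/mm.
Resultant f_max = √[f_tx² + (f_v + f_ty)²] = √[528.6² + (170 + 190.8)²] = 640 N/mm.
Capacity per unit length: φr_n = 0.75 × 0.6 × 480 × (0.707 × 5) = 763.6 N/mm.
640 ≤ 763.6 → adequate.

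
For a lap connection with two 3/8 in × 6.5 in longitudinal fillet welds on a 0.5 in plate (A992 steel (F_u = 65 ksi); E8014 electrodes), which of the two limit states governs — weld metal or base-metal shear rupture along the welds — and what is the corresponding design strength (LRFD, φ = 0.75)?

φR_n ≈ 124 kip (weld metal governs)

E80XX → F_EXX = 80 ksi.
t_e = 0.707 × 0.375 = 0.2651 in; L = 13 in.
Weld metal: φR_n = 0.75 × 0.6 × 80 × 0.2651 × 13 = 124.1 kip.
Base metal (shear rupture): φR_n = 0.75 × 0.6 × 65 × 0.5 × 13 = 190.1 kip.
Governing: weld metal.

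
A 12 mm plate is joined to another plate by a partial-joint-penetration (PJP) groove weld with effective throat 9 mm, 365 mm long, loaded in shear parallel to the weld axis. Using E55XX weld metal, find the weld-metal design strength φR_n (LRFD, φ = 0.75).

φR_n ≈ 813 kN

E55XX → F_EXX = 550 MPa.
Effective throat (given) t_e = 9 mm.
A_we = 9 × 365 = 3285 mm².
F_nw = 0.6 F_EXX = 330 MPa.
φR_n = 0.75 × 330 × 3285 × 10⁻³ = 813 kN.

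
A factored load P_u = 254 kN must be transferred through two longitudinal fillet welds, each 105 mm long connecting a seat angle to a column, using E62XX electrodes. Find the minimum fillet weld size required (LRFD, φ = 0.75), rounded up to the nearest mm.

w = 7 mm

E62XX → F_EXX = 620 MPa.
Total weld length L = 210 mm.
Required throat t_e = P_u / (φ × 0.6 F_EXX × L) = 254 / (0.75 × 0.6 × 620 × 210 × 10⁻³) = 4.335 mm.
Required leg w = t_e / 0.707 = 6.132 mm → use 7 mm.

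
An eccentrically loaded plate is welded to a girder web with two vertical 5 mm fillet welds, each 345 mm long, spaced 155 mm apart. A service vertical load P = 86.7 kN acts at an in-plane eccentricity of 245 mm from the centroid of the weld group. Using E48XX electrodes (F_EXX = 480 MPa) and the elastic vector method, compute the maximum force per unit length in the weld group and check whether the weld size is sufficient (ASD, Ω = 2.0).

Total weld length L_w = 690 mm. Treat welds as unit-width lines.
Polar moment about centroid: J = 2[d³/12 + d(b/2)²] = 2[345³/12 + 345×77.5²] = 10990000 mm³.
Direct shear f_v = P/L_w = 86.7×10³ / 690 = 125.7 N/mm (vertical).
Torsion M = P·e = 86.7×10³ × 245 = 21242000 N·mm.
Critical point at (x, y) = (77.5, 172.5) from centroid. f_tx = M·y/J = 333.5 N/mm; f_ty = M·x/J = 149.8 N/mm.
Resultant f_max = √[f_tx² + (f_v + f_ty)²] = √[333.5² + (125.7 + 149.8)²] = 432.5 N/mm.
Capacity per unit length: r_n/Ω = (1/2.0) × 0.6 × 480 × (0.707 × 5) = 509 N/mm.
432.5 ≤ 509 → adequate.

f_max ≈ 433 N/mm; adequate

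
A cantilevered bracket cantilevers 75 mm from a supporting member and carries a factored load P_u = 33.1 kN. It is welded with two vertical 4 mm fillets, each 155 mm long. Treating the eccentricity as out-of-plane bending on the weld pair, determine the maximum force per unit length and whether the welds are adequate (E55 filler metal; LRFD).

f_max ≈ 328 N/mm; adequate

E55XX → F_EXX = 550 MPa.
L_w = 2 × 155 = 310 mm; section modulus (unit throat) S = 2 × L²/6 = 8008 mm².
Direct shear f_v = P/L_w = 33.1×10³/310 = 106.8 N/mm.
Moment M = P × e = 33.1×10³ × 75 = 2482500 N·mm; bending f_b = M/S = 310 N/mm.
f_max = √(f_v² + f_b²) = √(106.8² + 310²) = 327.9 N/mm.
φr_n = 0.75 × 0.6 × 550 × (0.707 × 4) = 699.9 N/mm → adequate.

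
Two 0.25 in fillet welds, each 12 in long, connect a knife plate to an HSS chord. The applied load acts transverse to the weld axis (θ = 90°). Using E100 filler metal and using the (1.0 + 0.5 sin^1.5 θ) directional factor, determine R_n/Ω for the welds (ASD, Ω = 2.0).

R_n/Ω ≈ 191 kips

E100XX → F_EXX = 100 ksi.
t_e = 0.707 × 0.25 = 0.1767 in; A_we = 0.1767 × 24 = 4.242 in².
Directional factor: 1.0 + 0.5 sin^1.5(90°) = 1.5.
F_nw = 0.6 × 100 × 1.5 = 90 ksi.
R_n/Ω = (90 × 4.242) / 2.0 = 190.9 kips.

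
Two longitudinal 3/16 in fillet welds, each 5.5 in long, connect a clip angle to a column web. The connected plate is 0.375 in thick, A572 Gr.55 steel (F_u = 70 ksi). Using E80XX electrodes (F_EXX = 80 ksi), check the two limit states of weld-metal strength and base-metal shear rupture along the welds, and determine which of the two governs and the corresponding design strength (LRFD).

t_e = 0.707 × 0.1875 = 0.1326 in; L = 11 in.
Weld metal: φR_n = 0.75 × 0.6 × 80 × 0.1326 × 11 = 52.49 kip.
Base metal (shear rupture): φR_n = 0.75 × 0.6 × 70 × 0.375 × 11 = 129.9 kip.
Governing: weld metal.

φR_n ≈ 52.5 kip (weld metal governs)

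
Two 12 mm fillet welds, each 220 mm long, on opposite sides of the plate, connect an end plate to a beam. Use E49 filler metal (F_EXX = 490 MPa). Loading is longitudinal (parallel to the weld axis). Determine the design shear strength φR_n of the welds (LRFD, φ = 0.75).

φR_n ≈ 823 kN

Effective throat t_e = 0.707 × 12 = 8.484 mm.
Total length L = 440 mm; A_we = 8.484 × 440 = 3733 mm².
F_nw = 0.6 F_EXX = 0.6 × 490 = 294 MPa.
φR_n = 0.75 × 294 × 3733 × 10⁻³ = 823.1 kN.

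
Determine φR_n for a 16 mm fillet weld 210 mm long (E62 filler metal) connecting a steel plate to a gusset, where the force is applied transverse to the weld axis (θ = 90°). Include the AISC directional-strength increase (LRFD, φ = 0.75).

φR_n ≈ 994 kN

E62XX → F_EXX = 620 MPa.
t_e = 0.707 × 16 = 11.31 mm; A_we = 11.31 × 210 = 2376 mm².
Directional factor: 1.0 + 0.5 sin^1.5(90°) = 1.5.
F_nw = 0.6 × 620 × 1.5 = 558 MPa.
φR_n = 0.75 × 558 × 2376 × 10⁻³ = 994.2 kN.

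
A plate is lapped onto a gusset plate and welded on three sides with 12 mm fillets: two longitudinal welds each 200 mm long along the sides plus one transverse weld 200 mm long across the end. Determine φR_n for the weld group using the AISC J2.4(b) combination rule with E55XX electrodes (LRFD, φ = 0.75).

φR_n ≈ 1340 kN

E55XX → F_EXX = 550 MPa.
t_e = 0.707 × 12 = 8.484 mm.
R_nwl = 0.6 × 550 × 8.484 × 400 × 10⁻³ = 1120 kN (longitudinal, 2 welds).
R_nwt = 0.6 × 550 × 8.484 × 200 × 10⁻³ = 559.9 kN (transverse, base value).
(i) R_nwl + R_nwt = 1680 kN; (ii) 0.85 R_nwl + 1.5 R_nwt = 1792 kN.
R_n = max = 1792 kN [governs: (ii)]; φR_n = 1344 kN.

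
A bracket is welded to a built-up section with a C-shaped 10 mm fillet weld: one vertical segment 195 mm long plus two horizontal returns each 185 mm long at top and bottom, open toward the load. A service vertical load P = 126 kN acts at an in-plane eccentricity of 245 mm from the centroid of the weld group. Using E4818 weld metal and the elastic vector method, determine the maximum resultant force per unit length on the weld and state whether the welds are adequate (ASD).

E48XX → F_EXX = 480 MPa.
Total weld length L_w = 565 mm. Treat welds as unit-width lines.
Centroid: x̄ = 2×185×92.5 / 565 = 60.58 mm from the vertical weld.
Polar moment about centroid: J = I_x + I_y = [195³/12 + 2×185×97.5²] + [195×60.58² + 2(185³/12 + 185×31.92²)] = 6283000 mm³.
Direct shear f_v = P/L_w = 126×10³ / 565 = 223 N/mm (vertical).
Torsion M = P·e = 126×10³ × 245 = 30870000 N·mm.
Critical point at (x, y) = (124.4, 97.5) from centroid. f_tx = M·y/J = 479 N/mm; f_ty = M·x/J = 611.3 N/mm.
Resultant f_max = √[f_tx² + (f_v + f_ty)²] = √[479² + (223 + 611.3)²] = 962.1 N/mm.
Capacity per unit length: r_n/Ω = (1/2.0) × 0.6 × 480 × (0.707 × 10) = 1018 N/mm.
962.1 ≤ 1018 → adequate.

f_max ≈ 962 N/mm; adequate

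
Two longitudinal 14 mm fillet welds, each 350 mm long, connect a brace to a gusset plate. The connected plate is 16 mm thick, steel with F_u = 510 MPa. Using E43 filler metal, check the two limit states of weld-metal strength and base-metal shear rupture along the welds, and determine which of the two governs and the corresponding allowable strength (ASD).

E43XX → F_EXX = 430 MPa.
t_e = 0.707 × 14 = 9.898 mm; L = 700 mm.
Weld metal: R_n/Ω = (1/2.0) × 0.6 × 430 × 9.898 × 700 × 10⁻³ = 893.8 kN.
Base metal (shear rupture): R_n/Ω = (1/2.0) × 0.6 × 510 × 16 × 700 × 10⁻³ = 1714 kN.
Governing: weld metal.

R_n/Ω ≈ 894 kN (weld metal governs)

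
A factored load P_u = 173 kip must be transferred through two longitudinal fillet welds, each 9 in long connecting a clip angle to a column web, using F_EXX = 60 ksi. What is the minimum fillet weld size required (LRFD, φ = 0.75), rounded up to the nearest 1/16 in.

w = 9/16 in

Total weld length L = 18 in.
Required throat t_e = P_u / (φ × 0.6 F_EXX × L) = 173 / (0.75 × 0.6 × 60 × 18) = 0.356 in.
Required leg w = t_e / 0.707 = 0.5035 in → use 9/16 in.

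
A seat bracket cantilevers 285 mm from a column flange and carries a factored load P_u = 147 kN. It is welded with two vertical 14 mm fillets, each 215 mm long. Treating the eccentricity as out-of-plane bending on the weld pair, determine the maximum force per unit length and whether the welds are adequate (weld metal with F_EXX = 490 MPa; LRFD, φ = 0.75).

L_w = 2 × 215 = 430 mm; section modulus (unit throat) S = 2 × L²/6 = 15410 mm².
Direct shear f_v = P/L_w = 147×10³/430 = 341.9 N/mm.
Moment M = P × e = 147×10³ × 285 = 41895000 N·mm; bending f_b = M/S = 2719 N/mm.
f_max = √(f_v² + f_b²) = √(341.9² + 2719²) = 2740 N/mm.
φr_n = 0.75 × 0.6 × 490 × (0.707 × 14) = 2183 N/mm → NOT adequate.

f_max ≈ 2740 N/mm; NOT adequate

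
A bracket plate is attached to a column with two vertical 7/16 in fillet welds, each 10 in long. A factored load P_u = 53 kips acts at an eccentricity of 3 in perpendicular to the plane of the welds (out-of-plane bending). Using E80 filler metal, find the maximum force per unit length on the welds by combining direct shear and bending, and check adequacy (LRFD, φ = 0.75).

f_max ≈ 5.46 kip/in; adequate

E80XX → F_EXX = 80 ksi.
L_w = 2 × 10 = 20 in; section modulus (unit throat) S = 2 × L²/6 = 33.33 in².
Direct shear f_v = P/L_w = 53/20 = 2.65 kip/in.
Moment M = P × e = 53 × 3 = 159 kip·in; bending f_b = M/S = 4.77 kip/in.
f_max = √(f_v² + f_b²) = √(2.65² + 4.77²) = 5.457 kip/in.
φr_n = 0.75 × 0.6 × 80 × (0.707 × 0.4375) = 11.14 kip/in → adequate.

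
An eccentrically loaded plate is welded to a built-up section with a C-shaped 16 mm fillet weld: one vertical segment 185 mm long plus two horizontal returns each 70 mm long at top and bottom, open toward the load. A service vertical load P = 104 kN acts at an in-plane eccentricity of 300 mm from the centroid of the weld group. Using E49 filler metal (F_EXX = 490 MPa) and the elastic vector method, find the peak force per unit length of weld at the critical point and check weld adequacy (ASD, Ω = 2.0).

Total weld length L_w = 325 mm. Treat welds as unit-width lines.
Centroid: x̄ = 2×70×35 / 325 = 15.08 mm from the vertical weld.
Polar moment about centroid: J = I_x + I_y = [185³/12 + 2×70×92.5²] + [185×15.08² + 2(70³/12 + 70×19.92²)] = 1880000 mm³.
Direct shear f_v = P/L_w = 104×10³ / 325 = 320 N/mm (vertical).
Torsion M = P·e = 104×10³ × 300 = 31200000 N·mm.
Critical point at (x, y) = (54.92, 92.5) from centroid. f_tx = M·y/J = 1535 N/mm; f_ty = M·x/J = 911.3 N/mm.
Resultant f_max = √[f_tx² + (f_v + f_ty)²] = √[1535² + (320 + 911.3)²] = 1968 N/mm.
Capacity per unit length: r_n/Ω = (1/2.0) × 0.6 × 490 × (0.707 × 16) = 1663 N/mm.
1968 > 1663 → NOT adequate.

f_max ≈ 1970 N/mm; NOT adequate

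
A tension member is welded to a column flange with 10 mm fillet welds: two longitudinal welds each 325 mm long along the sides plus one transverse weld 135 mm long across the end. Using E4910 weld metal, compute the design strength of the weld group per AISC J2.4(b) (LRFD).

E49XX → F_EXX = 490 MPa.
t_e = 0.707 × 10 = 7.07 mm.
R_nwl = 0.6 × 490 × 7.07 × 650 × 10⁻³ = 1351 kN (longitudinal, 2 welds).
R_nwt = 0.6 × 490 × 7.07 × 135 × 10⁻³ = 280.6 kN (transverse, base value).
(i) R_nwl + R_nwt = 1632 kN; (ii) 0.85 R_nwl + 1.5 R_nwt = 1569 kN.
R_n = max = 1632 kN [governs: (i)]; φR_n = 1224 kN.

φR_n ≈ 1220 kN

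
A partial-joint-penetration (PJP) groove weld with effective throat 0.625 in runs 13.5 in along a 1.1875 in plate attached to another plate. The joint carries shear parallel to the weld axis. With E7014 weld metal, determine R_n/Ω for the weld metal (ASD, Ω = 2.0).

E70XX → F_EXX = 70 ksi.
Effective throat (given) t_e = 0.625 in.
A_we = 0.625 × 13.5 = 8.438 in².
F_nw = 0.6 F_EXX = 42 ksi.
R_n/Ω = (42 × 8.438) / 2.0 = 177.2 kip.

R_n/Ω ≈ 177 kip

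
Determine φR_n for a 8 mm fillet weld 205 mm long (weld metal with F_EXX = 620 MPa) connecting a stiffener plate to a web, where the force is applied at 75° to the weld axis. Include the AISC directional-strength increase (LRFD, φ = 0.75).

φR_n ≈ 477 kN

t_e = 0.707 × 8 = 5.656 mm; A_we = 5.656 × 205 = 1159 mm².
Directional factor: 1.0 + 0.5 sin^1.5(75°) = 1.475.
F_nw = 0.6 × 620 × 1.475 = 548.6 MPa.
φR_n = 0.75 × 548.6 × 1159 × 10⁻³ = 477 kN.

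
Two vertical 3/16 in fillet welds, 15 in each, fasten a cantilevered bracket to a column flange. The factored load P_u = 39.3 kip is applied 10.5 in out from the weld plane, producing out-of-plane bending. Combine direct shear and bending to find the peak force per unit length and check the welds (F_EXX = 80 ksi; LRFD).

L_w = 2 × 15 = 30 in; section modulus (unit throat) S = 2 × L²/6 = 75 in².
Direct shear f_v = P/L_w = 39.3/30 = 1.31 kip/in.
Moment M = P × e = 39.3 × 10.5 = 412.65 kip·in; bending f_b = M/S = 5.502 kip/in.
f_max = √(f_v² + f_b²) = √(1.31² + 5.502²) = 5.656 kip/in.
φr_n = 0.75 × 0.6 × 80 × (0.707 × 0.1875) = 4.772 kip/in → NOT adequate.

f_max ≈ 5.66 kip/in; NOT adequate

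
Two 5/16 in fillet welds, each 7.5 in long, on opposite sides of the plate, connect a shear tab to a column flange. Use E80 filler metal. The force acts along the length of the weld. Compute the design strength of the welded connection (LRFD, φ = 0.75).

φR_n ≈ 119 kips

E80XX → F_EXX = 80 ksi.
Effective throat t_e = 0.707 × 0.3125 = 0.2209 in.
Total length L = 15 in; A_we = 0.2209 × 15 = 3.314 in².
F_nw = 0.6 F_EXX = 0.6 × 80 = 48 ksi.
φR_n = 0.75 × 48 × 3.314 = 119.3 kips.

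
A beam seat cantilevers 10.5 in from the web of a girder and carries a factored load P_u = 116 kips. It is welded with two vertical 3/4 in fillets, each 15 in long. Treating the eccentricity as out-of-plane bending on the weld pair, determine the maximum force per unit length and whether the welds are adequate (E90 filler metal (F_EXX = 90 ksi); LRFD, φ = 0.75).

L_w = 2 × 15 = 30 in; section modulus (unit throat) S = 2 × L²/6 = 75 in².
Direct shear f_v = P/L_w = 116/30 = 3.867 kip/in.
Moment M = P × e = 116 × 10.5 = 1218 kip·in; bending f_b = M/S = 16.24 kip/in.
f_max = √(f_v² + f_b²) = √(3.867² + 16.24²) = 16.69 kip/in.
φr_n = 0.75 × 0.6 × 90 × (0.707 × 0.75) = 21.48 kip/in → adequate.

f_max ≈ 16.7 kip/in; adequate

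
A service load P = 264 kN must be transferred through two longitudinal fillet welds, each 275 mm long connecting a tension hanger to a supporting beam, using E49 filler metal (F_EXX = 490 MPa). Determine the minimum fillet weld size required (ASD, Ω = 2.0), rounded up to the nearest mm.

Total weld length L = 550 mm.
Required throat t_e = P × Ω / (0.6 F_EXX × L) = 264 × 2.0 / (0.6 × 490 × 550 × 10⁻³) = 3.265 mm.
Required leg w = t_e / 0.707 = 4.619 mm → use 5 mm.

w = 5 mm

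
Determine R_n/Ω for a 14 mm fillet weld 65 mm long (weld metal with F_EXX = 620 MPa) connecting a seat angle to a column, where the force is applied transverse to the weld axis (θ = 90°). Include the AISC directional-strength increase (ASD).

t_e = 0.707 × 14 = 9.898 mm; A_we = 9.898 × 65 = 643.4 mm².
Directional factor: 1.0 + 0.5 sin^1.5(90°) = 1.5.
F_nw = 0.6 × 620 × 1.5 = 558 MPa.
R_n/Ω = (558 × 643.4) / 2.0 × 10⁻³ = 179.5 kN.

R_n/Ω ≈ 180 kN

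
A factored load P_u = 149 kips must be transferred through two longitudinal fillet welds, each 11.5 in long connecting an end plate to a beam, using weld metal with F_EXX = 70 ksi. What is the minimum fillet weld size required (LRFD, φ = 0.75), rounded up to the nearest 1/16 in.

w = 5/16 in

Total weld length L = 23 in.
Required throat t_e = P_u / (φ × 0.6 F_EXX × L) = 149 / (0.75 × 0.6 × 70 × 23) = 0.2057 in.
Required leg w = t_e / 0.707 = 0.2909 in → use 5/16 in.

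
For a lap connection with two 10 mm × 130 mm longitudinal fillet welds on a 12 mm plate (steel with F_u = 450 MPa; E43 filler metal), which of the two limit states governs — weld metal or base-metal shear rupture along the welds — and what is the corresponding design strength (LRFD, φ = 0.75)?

φR_n ≈ 356 kN (weld metal governs)

E43XX → F_EXX = 430 MPa.
t_e = 0.707 × 10 = 7.07 mm; L = 260 mm.
Weld metal: φR_n = 0.75 × 0.6 × 430 × 7.07 × 260 × 10⁻³ = 355.7 kN.
Base metal (shear rupture): φR_n = 0.75 × 0.6 × 450 × 12 × 260 × 10⁻³ = 631.8 kN.
Governing: weld metal.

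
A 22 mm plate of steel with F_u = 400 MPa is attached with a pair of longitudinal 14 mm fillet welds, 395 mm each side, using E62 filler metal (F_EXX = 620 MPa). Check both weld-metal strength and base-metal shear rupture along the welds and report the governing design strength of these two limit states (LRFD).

φR_n ≈ 2180 kN (weld metal governs)

t_e = 0.707 × 14 = 9.898 mm; L = 790 mm.
Weld metal: φR_n = 0.75 × 0.6 × 620 × 9.898 × 790 × 10⁻³ = 2182 kN.
Base metal (shear rupture): φR_n = 0.75 × 0.6 × 400 × 22 × 790 × 10⁻³ = 3128 kN.
Governing: weld metal.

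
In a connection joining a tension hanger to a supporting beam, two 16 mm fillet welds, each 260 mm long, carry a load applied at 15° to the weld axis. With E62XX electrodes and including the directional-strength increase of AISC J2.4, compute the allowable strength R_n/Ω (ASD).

E62XX → F_EXX = 620 MPa.
t_e = 0.707 × 16 = 11.31 mm; A_we = 11.31 × 520 = 5882 mm².
Directional factor: 1.0 + 0.5 sin^1.5(15°) = 1.066.
F_nw = 0.6 × 620 × 1.066 = 396.5 MPa.
R_n/Ω = (396.5 × 5882) / 2.0 × 10⁻³ = 1166 kN.

R_n/Ω ≈ 1170 kN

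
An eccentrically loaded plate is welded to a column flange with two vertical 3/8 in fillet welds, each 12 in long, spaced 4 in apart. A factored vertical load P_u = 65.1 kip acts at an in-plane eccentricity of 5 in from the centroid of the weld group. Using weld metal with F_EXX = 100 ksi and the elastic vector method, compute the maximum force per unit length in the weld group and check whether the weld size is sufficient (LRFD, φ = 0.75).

f_max ≈ 6.73 kip/in; adequate

Total weld length L_w = 24 in. Treat welds as unit-width lines.
Polar moment about centroid: J = 2[d³/12 + d(b/2)²] = 2[12³/12 + 12×2²] = 384 in³.
Direct shear f_v = P/L_w = 65.1 / 24 = 2.712 kip/in (vertical).
Torsion M = P·e = 65.1 × 5 = 325.5 kip·in.
Critical point at (x, y) = (2, 6) from centroid. f_tx = M·y/J = 5.086 kip/in; f_ty = M·x/J = 1.695 kip/in.
Resultant f_max = √[f_tx² + (f_v + f_ty)²] = √[5.086² + (2.712 + 1.695)²] = 6.73 kip/in.
Capacity per unit length: φr_n = 0.75 × 0.6 × 100 × (0.707 × 0.375) = 11.93 kip/in.
6.73 ≤ 11.93 → adequate.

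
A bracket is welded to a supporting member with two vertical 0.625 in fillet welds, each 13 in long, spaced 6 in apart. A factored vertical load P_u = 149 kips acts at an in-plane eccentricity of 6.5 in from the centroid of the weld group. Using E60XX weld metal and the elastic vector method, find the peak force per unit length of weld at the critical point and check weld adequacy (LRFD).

E60XX → F_EXX = 60 ksi.
Total weld length L_w = 26 in. Treat welds as unit-width lines.
Polar moment about centroid: J = 2[d³/12 + d(b/2)²] = 2[13³/12 + 13×3²] = 600.2 in³.
Direct shear f_v = P/L_w = 149 / 26 = 5.731 kip/in (vertical).
Torsion M = P·e = 149 × 6.5 = 968.5 kip·in.
Critical point at (x, y) = (3, 6.5) from centroid. f_tx = M·y/J = 10.49 kip/in; f_ty = M·x/J = 4.841 kip/in.
Resultant f_max = √[f_tx² + (f_v + f_ty)²] = √[10.49² + (5.731 + 4.841)²] = 14.89 kip/in.
Capacity per unit length: φr_n = 0.75 × 0.6 × 60 × (0.707 × 0.625) = 11.93 kip/in.
14.89 > 11.93 → NOT adequate.

f_max ≈ 14.9 kip/in; NOT adequate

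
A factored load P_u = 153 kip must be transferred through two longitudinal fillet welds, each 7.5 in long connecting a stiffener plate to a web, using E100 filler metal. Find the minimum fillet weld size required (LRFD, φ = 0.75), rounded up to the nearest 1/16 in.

w = 3/8 in

E100XX → F_EXX = 100 ksi.
Total weld length L = 15 in.
Required throat t_e = P_u / (φ × 0.6 F_EXX × L) = 153 / (0.75 × 0.6 × 100 × 15) = 0.2267 in.
Required leg w = t_e / 0.707 = 0.3206 in → use 3/8 in.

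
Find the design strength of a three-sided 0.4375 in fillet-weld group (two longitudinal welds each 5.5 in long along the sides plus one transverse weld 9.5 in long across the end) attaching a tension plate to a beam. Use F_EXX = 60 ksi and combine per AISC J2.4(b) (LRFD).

t_e = 0.707 × 0.4375 = 0.3093 in.
R_nwl = 0.6 × 60 × 0.3093 × 11 = 122.5 kip (longitudinal, 2 welds).
R_nwt = 0.6 × 60 × 0.3093 × 9.5 = 105.8 kip (transverse, base value).
(i) R_nwl + R_nwt = 228.3 kip; (ii) 0.85 R_nwl + 1.5 R_nwt = 262.8 kip.
R_n = max = 262.8 kip [governs: (ii)]; φR_n = 197.1 kip.

φR_n ≈ 197 kip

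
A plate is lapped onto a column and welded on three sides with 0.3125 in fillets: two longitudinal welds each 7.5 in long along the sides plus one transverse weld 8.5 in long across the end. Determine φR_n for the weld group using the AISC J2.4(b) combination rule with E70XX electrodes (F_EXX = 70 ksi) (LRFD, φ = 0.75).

φR_n ≈ 177 kip

t_e = 0.707 × 0.3125 = 0.2209 in.
R_nwl = 0.6 × 70 × 0.2209 × 15 = 139.2 kip (longitudinal, 2 welds).
R_nwt = 0.6 × 70 × 0.2209 × 8.5 = 78.87 kip (transverse, base value).
(i) R_nwl + R_nwt = 218.1 kip; (ii) 0.85 R_nwl + 1.5 R_nwt = 236.6 kip.
R_n = max = 236.6 kip [governs: (ii)]; φR_n = 177.5 kip.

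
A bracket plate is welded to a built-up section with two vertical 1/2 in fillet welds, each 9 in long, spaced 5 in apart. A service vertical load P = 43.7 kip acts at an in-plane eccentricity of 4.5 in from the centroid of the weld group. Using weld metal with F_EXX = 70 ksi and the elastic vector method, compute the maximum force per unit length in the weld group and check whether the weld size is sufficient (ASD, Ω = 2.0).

Total weld length L_w = 18 in. Treat welds as unit-width lines.
Polar moment about centroid: J = 2[d³/12 + d(b/2)²] = 2[9³/12 + 9×2.5²] = 234 in³.
Direct shear f_v = P/L_w = 43.7 / 18 = 2.428 kip/in (vertical).
Torsion M = P·e = 43.7 × 4.5 = 196.65 kip·in.
Critical point at (x, y) = (2.5, 4.5) from centroid. f_tx = M·y/J = 3.782 kip/in; f_ty = M·x/J = 2.101 kip/in.
Resultant f_max = √[f_tx² + (f_v + f_ty)²] = √[3.782² + (2.428 + 2.101)²] = 5.9 kip/in.
Capacity per unit length: r_n/Ω = (1/2.0) × 0.6 × 70 × (0.707 × 0.5) = 7.423 kip/in.
5.9 ≤ 7.423 → adequate.

f_max ≈ 5.9 kip/in; adequate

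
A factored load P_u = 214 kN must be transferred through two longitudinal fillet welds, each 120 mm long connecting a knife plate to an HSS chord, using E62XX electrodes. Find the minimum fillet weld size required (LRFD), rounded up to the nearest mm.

w = 5 mm

E62XX → F_EXX = 620 MPa.
Total weld length L = 240 mm.
Required throat t_e = P_u / (φ × 0.6 F_EXX × L) = 214 / (0.75 × 0.6 × 620 × 240 × 10⁻³) = 3.196 mm.
Required leg w = t_e / 0.707 = 4.52 mm → use 5 mm.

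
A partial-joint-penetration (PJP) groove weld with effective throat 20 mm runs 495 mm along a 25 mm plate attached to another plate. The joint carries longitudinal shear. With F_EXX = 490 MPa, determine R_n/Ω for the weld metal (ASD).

R_n/Ω ≈ 1460 kN

Effective throat (given) t_e = 20 mm.
A_we = 20 × 495 = 9900 mm².
F_nw = 0.6 F_EXX = 294 MPa.
R_n/Ω = (294 × 9900) / 2.0 × 10⁻³ = 1455 kN.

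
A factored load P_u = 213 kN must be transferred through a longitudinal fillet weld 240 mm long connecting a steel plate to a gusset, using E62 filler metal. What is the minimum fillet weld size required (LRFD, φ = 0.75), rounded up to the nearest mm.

E62XX → F_EXX = 620 MPa.
Total weld length L = 240 mm.
Required throat t_e = P_u / (φ × 0.6 F_EXX × L) = 213 / (0.75 × 0.6 × 620 × 240 × 10⁻³) = 3.181 mm.
Required leg w = t_e / 0.707 = 4.499 mm → use 5 mm.

w = 5 mm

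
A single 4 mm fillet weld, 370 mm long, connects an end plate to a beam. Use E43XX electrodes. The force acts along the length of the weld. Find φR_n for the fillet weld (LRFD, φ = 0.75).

φR_n ≈ 202 kN

E43XX → F_EXX = 430 MPa.
Effective throat t_e = 0.707 × 4 = 2.828 mm.
Total length L = 370 mm; A_we = 2.828 × 370 = 1046 mm².
F_nw = 0.6 F_EXX = 0.6 × 430 = 258 MPa.
φR_n = 0.75 × 258 × 1046 × 10⁻³ = 202.5 kN.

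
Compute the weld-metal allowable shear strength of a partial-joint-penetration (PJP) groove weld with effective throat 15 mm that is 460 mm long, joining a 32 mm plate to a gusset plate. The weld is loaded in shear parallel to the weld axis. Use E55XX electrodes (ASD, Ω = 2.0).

R_n/Ω ≈ 1140 kN

E55XX → F_EXX = 550 MPa.
Effective throat (given) t_e = 15 mm.
A_we = 15 × 460 = 6900 mm².
F_nw = 0.6 F_EXX = 330 MPa.
R_n/Ω = (330 × 6900) / 2.0 × 10⁻³ = 1138 kN.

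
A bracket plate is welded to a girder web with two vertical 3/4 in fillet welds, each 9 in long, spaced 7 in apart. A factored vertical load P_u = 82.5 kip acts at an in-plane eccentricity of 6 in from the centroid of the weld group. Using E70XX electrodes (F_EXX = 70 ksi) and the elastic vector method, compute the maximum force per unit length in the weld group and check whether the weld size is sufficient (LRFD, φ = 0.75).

Total weld length L_w = 18 in. Treat welds as unit-width lines.
Polar moment about centroid: J = 2[d³/12 + d(b/2)²] = 2[9³/12 + 9×3.5²] = 342 in³.
Direct shear f_v = P/L_w = 82.5 / 18 = 4.583 kip/in (vertical).
Torsion M = P·e = 82.5 × 6 = 495 kip·in.
Critical point at (x, y) = (3.5, 4.5) from centroid. f_tx = M·y/J = 6.513 kip/in; f_ty = M·x/J = 5.066 kip/in.
Resultant f_max = √[f_tx² + (f_v + f_ty)²] = √[6.513² + (4.583 + 5.066)²] = 11.64 kip/in.
Capacity per unit length: φr_n = 0.75 × 0.6 × 70 × (0.707 × 0.75) = 16.7 kip/in.
11.64 ≤ 16.7 → adequate.

f_max ≈ 11.6 kip/in; adequate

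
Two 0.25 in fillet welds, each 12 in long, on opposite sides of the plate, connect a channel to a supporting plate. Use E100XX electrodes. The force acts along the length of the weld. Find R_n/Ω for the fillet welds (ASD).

R_n/Ω ≈ 127 kips

E100XX → F_EXX = 100 ksi.
Effective throat t_e = 0.707 × 0.25 = 0.1767 in.
Total length L = 24 in; A_we = 0.1767 × 24 = 4.242 in².
F_nw = 0.6 F_EXX = 0.6 × 100 = 60 ksi.
R_n = 60 × 4.242 = 254.5 kips; R_n/Ω = 254.5/2.0 = 127.3 kips.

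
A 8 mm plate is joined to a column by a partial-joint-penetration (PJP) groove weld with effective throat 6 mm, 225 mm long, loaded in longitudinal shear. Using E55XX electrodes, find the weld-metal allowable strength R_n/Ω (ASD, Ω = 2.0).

R_n/Ω ≈ 223 kN

E55XX → F_EXX = 550 MPa.
Effective throat (given) t_e = 6 mm.
A_we = 6 × 225 = 1350 mm².
F_nw = 0.6 F_EXX = 330 MPa.
R_n/Ω = (330 × 1350) / 2.0 × 10⁻³ = 222.8 kN.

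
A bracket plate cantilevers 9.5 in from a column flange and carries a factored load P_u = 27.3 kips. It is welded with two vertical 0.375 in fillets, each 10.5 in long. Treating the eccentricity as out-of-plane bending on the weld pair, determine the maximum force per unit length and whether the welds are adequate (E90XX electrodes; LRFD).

E90XX → F_EXX = 90 ksi.
L_w = 2 × 10.5 = 21 in; section modulus (unit throat) S = 2 × L²/6 = 36.75 in².
Direct shear f_v = P/L_w = 27.3/21 = 1.3 kip/in.
Moment M = P × e = 27.3 × 9.5 = 259.35 kip·in; bending f_b = M/S = 7.057 kip/in.
f_max = √(f_v² + f_b²) = √(1.3² + 7.057²) = 7.176 kip/in.
φr_n = 0.75 × 0.6 × 90 × (0.707 × 0.375) = 10.74 kip/in → adequate.

f_max ≈ 7.18 kip/in; adequate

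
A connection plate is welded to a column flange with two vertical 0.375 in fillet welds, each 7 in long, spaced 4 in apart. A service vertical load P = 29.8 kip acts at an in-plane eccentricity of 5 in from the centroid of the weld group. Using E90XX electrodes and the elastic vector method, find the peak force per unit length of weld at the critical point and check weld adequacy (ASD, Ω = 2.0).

E90XX → F_EXX = 90 ksi.
Total weld length L_w = 14 in. Treat welds as unit-width lines.
Polar moment about centroid: J = 2[d³/12 + d(b/2)²] = 2[7³/12 + 7×2²] = 113.2 in³.
Direct shear f_v = P/L_w = 29.8 / 14 = 2.129 kip/in (vertical).
Torsion M = P·e = 29.8 × 5 = 149 kip·in.
Critical point at (x, y) = (2, 3.5) from centroid. f_tx = M·y/J = 4.608 kip/in; f_ty = M·x/J = 2.633 kip/in.
Resultant f_max = √[f_tx² + (f_v + f_ty)²] = √[4.608² + (2.129 + 2.633)²] = 6.627 kip/in.
Capacity per unit length: r_n/Ω = (1/2.0) × 0.6 × 90 × (0.707 × 0.375) = 7.158 kip/in.
6.627 ≤ 7.158 → adequate.

f_max ≈ 6.63 kip/in; adequate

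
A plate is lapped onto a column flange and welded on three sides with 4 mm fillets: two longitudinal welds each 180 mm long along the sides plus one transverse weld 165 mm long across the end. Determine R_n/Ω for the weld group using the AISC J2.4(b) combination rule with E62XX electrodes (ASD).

R_n/Ω ≈ 291 kN

E62XX → F_EXX = 620 MPa.
t_e = 0.707 × 4 = 2.828 mm.
R_nwl = 0.6 × 620 × 2.828 × 360 × 10⁻³ = 378.7 kN (longitudinal, 2 welds).
R_nwt = 0.6 × 620 × 2.828 × 165 × 10⁻³ = 173.6 kN (transverse, base value).
(i) R_nwl + R_nwt = 552.3 kN; (ii) 0.85 R_nwl + 1.5 R_nwt = 582.3 kN.
R_n = max = 582.3 kN [governs: (ii)]; R_n/Ω = 291.1 kN.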